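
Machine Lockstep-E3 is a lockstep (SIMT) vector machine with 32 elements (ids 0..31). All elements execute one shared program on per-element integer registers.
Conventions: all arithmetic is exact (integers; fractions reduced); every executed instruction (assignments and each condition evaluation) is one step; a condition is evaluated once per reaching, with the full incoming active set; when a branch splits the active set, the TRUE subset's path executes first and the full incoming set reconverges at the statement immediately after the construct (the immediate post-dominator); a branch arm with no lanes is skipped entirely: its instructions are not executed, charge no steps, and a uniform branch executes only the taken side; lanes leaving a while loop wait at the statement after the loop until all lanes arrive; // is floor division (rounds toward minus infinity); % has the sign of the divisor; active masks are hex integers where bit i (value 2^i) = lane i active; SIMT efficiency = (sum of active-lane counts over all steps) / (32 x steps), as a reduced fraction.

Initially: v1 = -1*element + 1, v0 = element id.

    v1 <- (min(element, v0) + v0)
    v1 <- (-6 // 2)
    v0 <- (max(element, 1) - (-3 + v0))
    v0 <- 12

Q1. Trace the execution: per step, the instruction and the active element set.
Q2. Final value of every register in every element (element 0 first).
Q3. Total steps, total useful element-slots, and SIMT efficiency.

step 0: v1 <- (min(element, v0) + v0) 0xffffffff
step 1: v1 <- (-6 // 2)              0xffffffff
step 2: v0 <- (max(element, 1) - (-3 + v0)) 0xffffffff
step 3: v0 <- 12                     0xffffffff

Answer: 4 steps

v1: -3,-3,-3,-3,-3,-3,-3,-3,-3,-3,-3,-3,-3,-3,-3,-3,-3,-3,-3,-3,-3,-3,-3,-3,-3,-3,-3,-3,-3,-3,-3,-3
v0: 12,12,12,12,12,12,12,12,12,12,12,12,12,12,12,12,12,12,12,12,12,12,12,12,12,12,12,12,12,12,12,12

steps = 4; useful = 128; efficiency = 128/128 = 1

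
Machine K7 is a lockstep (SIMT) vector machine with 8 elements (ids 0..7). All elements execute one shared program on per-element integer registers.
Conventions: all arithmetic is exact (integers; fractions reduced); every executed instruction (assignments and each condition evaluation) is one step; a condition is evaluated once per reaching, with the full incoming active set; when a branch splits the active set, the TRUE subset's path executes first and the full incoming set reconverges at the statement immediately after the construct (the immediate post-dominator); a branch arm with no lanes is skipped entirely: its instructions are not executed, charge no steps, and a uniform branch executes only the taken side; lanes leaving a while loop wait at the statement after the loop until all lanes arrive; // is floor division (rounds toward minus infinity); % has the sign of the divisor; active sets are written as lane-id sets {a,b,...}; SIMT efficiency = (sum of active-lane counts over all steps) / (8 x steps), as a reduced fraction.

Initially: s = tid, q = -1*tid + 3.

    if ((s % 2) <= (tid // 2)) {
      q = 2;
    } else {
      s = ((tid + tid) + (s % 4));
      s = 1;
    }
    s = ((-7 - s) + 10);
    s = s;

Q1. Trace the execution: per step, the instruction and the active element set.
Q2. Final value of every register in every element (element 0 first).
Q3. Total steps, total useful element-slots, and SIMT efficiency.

step 0: eval ((s % 2) <= (tid // 2)) {0,1,2,3,4,5,6,7}
step 1: q <- 2                       {0,2,3,4,5,6,7}
step 2: s <- ((tid + tid) + (s % 4)) {1}
step 3: s <- 1                       {1}
step 4: s <- ((-7 - s) + 10)         {0,1,2,3,4,5,6,7}
step 5: s <- s                       {0,1,2,3,4,5,6,7}

Answer: 6 steps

s: 3,2,1,0,-1,-2,-3,-4
q: 2,2,2,2,2,2,2,2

steps = 6; useful = 33; efficiency = 33/48 = 11/16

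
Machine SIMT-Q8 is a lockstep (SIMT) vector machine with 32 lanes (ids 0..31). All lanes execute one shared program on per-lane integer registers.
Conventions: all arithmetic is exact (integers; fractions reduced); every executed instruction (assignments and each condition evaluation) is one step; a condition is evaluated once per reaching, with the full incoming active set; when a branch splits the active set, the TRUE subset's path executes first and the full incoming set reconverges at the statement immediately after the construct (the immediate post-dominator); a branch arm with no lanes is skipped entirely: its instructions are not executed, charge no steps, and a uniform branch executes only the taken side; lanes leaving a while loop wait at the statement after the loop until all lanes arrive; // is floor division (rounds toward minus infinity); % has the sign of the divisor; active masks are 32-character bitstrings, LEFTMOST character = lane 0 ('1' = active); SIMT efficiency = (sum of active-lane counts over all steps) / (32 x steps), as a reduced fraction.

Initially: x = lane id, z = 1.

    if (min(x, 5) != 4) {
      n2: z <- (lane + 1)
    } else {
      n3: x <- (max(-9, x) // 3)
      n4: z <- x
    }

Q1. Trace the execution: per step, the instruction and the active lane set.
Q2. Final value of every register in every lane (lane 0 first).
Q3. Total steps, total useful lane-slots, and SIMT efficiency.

step 0: eval (min(x, 5) != 4)        11111111111111111111111111111111
step 1: z <- (lane + 1)              11110111111111111111111111111111
step 2: x <- (max(-9, x) // 3)       00001000000000000000000000000000
step 3: z <- x                       00001000000000000000000000000000

Answer: 4 steps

x: 0,1,2,3,1,5,6,7,8,9,10,11,12,13,14,15,16,17,18,19,20,21,22,23,24,25,26,27,28,29,30,31
z: 1,2,3,4,1,6,7,8,9,10,11,12,13,14,15,16,17,18,19,20,21,22,23,24,25,26,27,28,29,30,31,32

steps = 4; useful = 65; efficiency = 65/128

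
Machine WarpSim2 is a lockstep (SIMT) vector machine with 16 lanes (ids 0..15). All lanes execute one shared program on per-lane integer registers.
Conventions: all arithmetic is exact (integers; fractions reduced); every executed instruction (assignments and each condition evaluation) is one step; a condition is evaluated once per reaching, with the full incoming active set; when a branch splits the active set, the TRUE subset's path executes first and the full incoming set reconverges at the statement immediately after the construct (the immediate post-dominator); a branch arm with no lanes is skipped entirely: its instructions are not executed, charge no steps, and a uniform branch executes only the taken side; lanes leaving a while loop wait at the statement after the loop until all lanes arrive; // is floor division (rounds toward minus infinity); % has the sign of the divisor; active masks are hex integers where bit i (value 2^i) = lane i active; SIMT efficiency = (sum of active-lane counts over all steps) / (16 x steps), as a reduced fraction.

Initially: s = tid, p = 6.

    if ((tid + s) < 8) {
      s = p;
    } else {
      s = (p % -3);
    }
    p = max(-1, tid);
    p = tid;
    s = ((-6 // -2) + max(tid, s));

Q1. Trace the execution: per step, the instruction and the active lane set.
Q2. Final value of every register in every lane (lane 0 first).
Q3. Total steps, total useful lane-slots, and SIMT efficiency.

step 0: eval ((tid + s) < 8)         0xffff
step 1: s <- p                       0x000f
step 2: s <- (p % -3)                0xfff0
step 3: p <- max(-1, tid)            0xffff
step 4: p <- tid                     0xffff
step 5: s <- ((-6 // -2) + max(tid, s)) 0xffff

Answer: 6 steps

s: 9,9,9,9,7,8,9,10,11,12,13,14,15,16,17,18
p: 0,1,2,3,4,5,6,7,8,9,10,11,12,13,14,15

steps = 6; useful = 80; efficiency = 80/96 = 5/6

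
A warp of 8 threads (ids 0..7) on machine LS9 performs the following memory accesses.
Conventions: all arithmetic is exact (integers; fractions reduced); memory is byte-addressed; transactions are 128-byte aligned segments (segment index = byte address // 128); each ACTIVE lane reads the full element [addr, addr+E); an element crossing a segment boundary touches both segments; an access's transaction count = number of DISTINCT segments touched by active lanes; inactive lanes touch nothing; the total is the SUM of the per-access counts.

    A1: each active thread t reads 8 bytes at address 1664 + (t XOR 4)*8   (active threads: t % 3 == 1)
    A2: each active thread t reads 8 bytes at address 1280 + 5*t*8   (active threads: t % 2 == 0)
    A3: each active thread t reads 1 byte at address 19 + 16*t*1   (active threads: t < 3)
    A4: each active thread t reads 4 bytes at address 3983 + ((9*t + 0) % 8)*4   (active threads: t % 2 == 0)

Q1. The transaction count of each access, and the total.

A1: 1 transaction
A2: 2 transactions
A3: 1 transaction
A4: 1 transaction

Answer: 1,2,1,1; total 5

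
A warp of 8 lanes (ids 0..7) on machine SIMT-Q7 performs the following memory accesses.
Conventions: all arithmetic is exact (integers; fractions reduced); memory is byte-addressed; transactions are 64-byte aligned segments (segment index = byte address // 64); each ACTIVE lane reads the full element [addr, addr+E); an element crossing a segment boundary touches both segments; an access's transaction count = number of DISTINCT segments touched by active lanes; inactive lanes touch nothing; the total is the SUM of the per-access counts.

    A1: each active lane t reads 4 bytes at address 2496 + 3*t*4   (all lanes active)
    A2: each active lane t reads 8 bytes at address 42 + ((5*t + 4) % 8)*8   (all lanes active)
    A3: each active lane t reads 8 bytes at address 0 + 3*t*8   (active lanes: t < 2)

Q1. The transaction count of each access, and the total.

A1: 2 transactions
A2: 2 transactions
A3: 1 transaction

Answer: 2,2,1; total 5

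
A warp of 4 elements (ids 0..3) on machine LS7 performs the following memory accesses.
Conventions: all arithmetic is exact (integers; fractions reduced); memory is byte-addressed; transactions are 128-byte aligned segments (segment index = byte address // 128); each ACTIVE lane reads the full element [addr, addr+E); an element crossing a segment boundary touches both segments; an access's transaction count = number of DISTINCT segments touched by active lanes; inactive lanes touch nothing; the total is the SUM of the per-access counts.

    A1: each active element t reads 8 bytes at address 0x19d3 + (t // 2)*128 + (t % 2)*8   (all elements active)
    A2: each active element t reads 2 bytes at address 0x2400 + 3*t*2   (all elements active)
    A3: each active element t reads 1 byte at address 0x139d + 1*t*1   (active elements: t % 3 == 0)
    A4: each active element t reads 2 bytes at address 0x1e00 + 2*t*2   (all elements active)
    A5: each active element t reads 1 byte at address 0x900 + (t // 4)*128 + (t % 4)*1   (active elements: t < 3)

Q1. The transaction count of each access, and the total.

A1: 2 transactions
A2: 1 transaction
A3: 1 transaction
A4: 1 transaction
A5: 1 transaction

Answer: 2,1,1,1,1; total 6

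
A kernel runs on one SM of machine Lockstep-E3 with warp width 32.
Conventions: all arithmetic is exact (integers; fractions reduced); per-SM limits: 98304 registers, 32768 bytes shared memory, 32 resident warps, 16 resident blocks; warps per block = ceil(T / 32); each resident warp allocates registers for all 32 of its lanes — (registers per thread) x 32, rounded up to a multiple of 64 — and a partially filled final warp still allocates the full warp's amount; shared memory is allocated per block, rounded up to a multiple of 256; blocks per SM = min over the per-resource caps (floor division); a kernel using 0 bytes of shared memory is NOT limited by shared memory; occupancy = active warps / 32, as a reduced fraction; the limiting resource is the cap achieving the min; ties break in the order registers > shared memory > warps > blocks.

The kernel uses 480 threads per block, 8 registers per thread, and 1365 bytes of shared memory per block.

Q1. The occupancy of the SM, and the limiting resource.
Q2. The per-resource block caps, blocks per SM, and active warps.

Answer: occupancy 15/16, limited by warps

registers: 25 blocks
shared memory: 21 blocks
warps: 2 blocks
blocks: 16 blocks

Answer: 2 blocks, 30 active warps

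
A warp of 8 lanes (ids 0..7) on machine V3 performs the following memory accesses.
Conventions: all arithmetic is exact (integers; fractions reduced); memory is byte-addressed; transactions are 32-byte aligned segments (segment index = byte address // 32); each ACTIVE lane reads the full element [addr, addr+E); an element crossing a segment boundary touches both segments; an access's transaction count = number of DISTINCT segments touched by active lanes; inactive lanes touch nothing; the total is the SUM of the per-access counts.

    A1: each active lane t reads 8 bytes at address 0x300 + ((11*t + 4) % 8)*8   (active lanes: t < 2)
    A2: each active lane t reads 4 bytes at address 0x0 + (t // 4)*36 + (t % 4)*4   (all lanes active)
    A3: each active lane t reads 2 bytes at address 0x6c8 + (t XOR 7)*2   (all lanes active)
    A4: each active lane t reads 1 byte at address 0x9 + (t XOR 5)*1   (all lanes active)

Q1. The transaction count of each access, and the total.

A1: 1 transaction
A2: 2 transactions
A3: 1 transaction
A4: 1 transaction

Answer: 1,2,1,1; total 5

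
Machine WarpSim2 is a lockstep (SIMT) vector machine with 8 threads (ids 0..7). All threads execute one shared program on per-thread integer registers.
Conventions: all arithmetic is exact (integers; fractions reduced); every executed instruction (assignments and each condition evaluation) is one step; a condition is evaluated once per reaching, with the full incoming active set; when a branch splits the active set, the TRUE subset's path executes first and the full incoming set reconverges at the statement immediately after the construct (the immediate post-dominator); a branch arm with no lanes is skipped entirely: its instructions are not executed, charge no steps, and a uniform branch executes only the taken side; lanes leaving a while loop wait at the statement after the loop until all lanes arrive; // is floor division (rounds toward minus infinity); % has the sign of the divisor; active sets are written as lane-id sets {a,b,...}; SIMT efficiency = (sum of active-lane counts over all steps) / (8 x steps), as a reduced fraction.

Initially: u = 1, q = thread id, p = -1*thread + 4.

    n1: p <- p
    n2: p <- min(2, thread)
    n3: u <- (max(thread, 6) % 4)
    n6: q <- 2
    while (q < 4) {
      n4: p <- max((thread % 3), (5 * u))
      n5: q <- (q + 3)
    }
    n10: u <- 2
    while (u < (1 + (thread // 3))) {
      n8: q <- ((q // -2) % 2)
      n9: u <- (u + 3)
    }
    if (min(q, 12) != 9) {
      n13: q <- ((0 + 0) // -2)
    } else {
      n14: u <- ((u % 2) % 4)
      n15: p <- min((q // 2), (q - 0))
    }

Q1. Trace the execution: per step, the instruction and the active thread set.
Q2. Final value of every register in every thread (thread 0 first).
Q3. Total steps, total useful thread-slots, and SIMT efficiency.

step 0: p <- p                       {0,1,2,3,4,5,6,7}
step 1: p <- min(2, thread)          {0,1,2,3,4,5,6,7}
step 2: u <- (max(thread, 6) % 4)    {0,1,2,3,4,5,6,7}
step 3: q <- 2                       {0,1,2,3,4,5,6,7}
step 4: eval (q < 4)                 {0,1,2,3,4,5,6,7}
step 5: p <- max((thread % 3), (5 * u)) {0,1,2,3,4,5,6,7}
step 6: q <- (q + 3)                 {0,1,2,3,4,5,6,7}
step 7: eval (q < 4)                 {0,1,2,3,4,5,6,7}
step 8: u <- 2                       {0,1,2,3,4,5,6,7}
step 9: eval (u < (1 + (thread // 3))) {0,1,2,3,4,5,6,7}
step 10: q <- ((q // -2) % 2)         {6,7}
step 11: u <- (u + 3)                 {6,7}
step 12: eval (u < (1 + (thread // 3))) {6,7}
step 13: eval (min(q, 12) != 9)       {0,1,2,3,4,5,6,7}
step 14: q <- ((0 + 0) // -2)         {0,1,2,3,4,5,6,7}

Answer: 15 steps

u: 2,2,2,2,2,2,5,5
q: 0,0,0,0,0,0,0,0
p: 10,10,10,10,10,10,10,15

steps = 15; useful = 102; efficiency = 102/120 = 17/20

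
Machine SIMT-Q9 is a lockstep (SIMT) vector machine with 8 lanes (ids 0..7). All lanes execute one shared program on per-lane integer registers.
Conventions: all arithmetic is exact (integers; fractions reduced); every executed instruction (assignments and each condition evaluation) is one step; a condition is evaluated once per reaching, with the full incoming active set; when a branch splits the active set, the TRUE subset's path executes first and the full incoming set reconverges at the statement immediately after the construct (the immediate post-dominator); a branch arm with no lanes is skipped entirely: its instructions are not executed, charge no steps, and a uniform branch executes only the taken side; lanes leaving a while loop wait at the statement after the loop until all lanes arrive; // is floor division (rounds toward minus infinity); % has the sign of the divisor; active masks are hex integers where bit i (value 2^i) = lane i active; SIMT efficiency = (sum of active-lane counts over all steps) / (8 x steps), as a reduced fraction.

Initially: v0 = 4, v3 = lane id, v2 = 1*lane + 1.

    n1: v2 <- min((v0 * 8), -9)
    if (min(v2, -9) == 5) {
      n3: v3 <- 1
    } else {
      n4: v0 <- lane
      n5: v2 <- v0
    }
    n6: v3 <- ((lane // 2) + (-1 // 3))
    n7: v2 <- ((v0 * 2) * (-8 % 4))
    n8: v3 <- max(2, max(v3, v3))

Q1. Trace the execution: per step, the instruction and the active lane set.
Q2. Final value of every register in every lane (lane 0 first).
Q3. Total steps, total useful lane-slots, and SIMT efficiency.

step 0: v2 <- min((v0 * 8), -9)      0xff
step 1: eval (min(v2, -9) == 5)      0xff
step 2: v0 <- lane                   0xff
step 3: v2 <- v0                     0xff
step 4: v3 <- ((lane // 2) + (-1 // 3)) 0xff
step 5: v2 <- ((v0 * 2) * (-8 % 4))  0xff
step 6: v3 <- max(2, max(v3, v3))    0xff

Answer: 7 steps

v0: 0,1,2,3,4,5,6,7
v3: 2,2,2,2,2,2,2,2
v2: 0,0,0,0,0,0,0,0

steps = 7; useful = 56; efficiency = 56/56 = 1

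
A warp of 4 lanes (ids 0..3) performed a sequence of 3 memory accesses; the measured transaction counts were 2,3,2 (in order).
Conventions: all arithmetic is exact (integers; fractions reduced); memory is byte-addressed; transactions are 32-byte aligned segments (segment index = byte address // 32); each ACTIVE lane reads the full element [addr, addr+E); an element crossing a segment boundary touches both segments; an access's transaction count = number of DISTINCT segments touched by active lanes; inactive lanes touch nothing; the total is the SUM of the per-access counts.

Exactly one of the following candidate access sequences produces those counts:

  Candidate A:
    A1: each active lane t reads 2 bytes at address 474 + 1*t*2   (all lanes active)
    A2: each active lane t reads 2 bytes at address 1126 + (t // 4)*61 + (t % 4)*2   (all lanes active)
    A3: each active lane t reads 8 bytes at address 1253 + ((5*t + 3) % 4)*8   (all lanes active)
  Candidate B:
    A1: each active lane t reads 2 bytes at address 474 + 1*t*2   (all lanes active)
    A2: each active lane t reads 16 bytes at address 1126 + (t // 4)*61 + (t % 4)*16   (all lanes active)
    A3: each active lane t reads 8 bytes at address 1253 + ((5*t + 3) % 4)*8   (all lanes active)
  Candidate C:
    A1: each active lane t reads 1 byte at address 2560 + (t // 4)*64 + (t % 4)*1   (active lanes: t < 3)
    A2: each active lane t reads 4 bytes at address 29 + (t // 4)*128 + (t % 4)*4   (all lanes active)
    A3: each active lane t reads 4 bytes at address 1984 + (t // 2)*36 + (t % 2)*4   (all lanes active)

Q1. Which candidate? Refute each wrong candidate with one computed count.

A: A2 gives 1 transaction, not 3
C: A1 gives 1 transaction, not 2
B: all counts match (2,3,2)

Answer: B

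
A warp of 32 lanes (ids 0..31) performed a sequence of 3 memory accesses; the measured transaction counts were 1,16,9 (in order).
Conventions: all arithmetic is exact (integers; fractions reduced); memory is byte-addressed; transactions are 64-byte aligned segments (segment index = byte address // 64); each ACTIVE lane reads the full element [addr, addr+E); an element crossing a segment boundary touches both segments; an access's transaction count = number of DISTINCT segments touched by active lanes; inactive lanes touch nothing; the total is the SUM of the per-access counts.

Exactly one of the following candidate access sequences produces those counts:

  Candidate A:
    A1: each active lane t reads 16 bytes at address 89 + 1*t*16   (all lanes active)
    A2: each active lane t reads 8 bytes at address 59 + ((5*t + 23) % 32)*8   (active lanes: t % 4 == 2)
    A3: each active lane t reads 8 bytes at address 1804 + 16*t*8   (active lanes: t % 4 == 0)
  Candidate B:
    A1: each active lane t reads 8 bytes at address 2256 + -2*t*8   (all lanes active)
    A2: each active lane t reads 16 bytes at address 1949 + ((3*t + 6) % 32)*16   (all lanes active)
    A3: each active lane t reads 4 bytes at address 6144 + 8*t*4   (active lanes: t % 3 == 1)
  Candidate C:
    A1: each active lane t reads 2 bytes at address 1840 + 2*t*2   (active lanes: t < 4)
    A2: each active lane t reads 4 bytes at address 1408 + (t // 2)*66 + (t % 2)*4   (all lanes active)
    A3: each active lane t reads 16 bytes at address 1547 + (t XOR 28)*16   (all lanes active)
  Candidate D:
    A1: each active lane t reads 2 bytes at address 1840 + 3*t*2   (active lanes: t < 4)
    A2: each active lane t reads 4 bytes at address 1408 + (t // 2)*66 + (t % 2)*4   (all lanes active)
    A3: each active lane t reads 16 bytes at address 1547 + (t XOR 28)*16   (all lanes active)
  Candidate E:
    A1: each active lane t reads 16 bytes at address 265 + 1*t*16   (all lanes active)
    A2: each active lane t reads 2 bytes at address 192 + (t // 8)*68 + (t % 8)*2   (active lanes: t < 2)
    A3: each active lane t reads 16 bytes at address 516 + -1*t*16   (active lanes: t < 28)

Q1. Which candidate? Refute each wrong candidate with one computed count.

A: A1 gives 9 transactions, not 1
B: A1 gives 9 transactions, not 1
D: A1 gives 2 transactions, not 1
E: A1 gives 9 transactions, not 1
C: all counts match (1,16,9)

Answer: C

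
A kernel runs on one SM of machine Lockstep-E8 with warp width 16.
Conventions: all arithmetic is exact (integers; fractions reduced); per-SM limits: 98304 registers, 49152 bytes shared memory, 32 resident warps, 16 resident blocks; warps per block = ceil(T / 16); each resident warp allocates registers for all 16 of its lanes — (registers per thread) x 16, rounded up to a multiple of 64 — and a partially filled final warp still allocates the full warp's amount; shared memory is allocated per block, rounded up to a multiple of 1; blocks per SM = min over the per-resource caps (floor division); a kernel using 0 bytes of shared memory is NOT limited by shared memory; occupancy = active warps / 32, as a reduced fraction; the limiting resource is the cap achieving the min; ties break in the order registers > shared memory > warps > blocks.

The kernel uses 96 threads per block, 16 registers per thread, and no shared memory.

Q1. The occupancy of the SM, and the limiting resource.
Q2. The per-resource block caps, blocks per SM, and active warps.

Answer: occupancy 15/16, limited by warps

registers: 64 blocks
shared memory: no limit (kernel uses none)
warps: 5 blocks
blocks: 16 blocks

Answer: 5 blocks, 30 active warps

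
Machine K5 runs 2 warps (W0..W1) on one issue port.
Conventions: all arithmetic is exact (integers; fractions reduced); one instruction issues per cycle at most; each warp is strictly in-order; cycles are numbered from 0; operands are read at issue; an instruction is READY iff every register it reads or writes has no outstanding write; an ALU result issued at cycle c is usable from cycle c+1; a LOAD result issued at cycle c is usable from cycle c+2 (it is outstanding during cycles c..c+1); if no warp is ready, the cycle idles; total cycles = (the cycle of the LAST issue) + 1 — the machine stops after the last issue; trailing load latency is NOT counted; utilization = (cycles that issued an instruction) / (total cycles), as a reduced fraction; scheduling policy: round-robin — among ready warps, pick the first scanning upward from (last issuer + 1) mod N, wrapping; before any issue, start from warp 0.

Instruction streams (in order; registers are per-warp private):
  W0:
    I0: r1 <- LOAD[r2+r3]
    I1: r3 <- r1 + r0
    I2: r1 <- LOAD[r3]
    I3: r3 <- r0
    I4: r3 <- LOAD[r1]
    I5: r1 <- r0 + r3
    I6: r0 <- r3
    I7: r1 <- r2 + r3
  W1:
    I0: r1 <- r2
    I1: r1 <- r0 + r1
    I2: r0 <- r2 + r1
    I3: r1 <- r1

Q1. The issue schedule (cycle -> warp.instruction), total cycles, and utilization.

cycle 0: W0.I0
cycle 1: W1.I0
cycle 2: W0.I1
cycle 3: W1.I1
cycle 4: W0.I2
cycle 5: W1.I2
cycle 6: W0.I3
cycle 7: W1.I3
cycle 8: W0.I4
cycle 9: idle
cycle 10: W0.I5
cycle 11: W0.I6
cycle 12: W0.I7

Answer: 13 cycles, utilization 12/13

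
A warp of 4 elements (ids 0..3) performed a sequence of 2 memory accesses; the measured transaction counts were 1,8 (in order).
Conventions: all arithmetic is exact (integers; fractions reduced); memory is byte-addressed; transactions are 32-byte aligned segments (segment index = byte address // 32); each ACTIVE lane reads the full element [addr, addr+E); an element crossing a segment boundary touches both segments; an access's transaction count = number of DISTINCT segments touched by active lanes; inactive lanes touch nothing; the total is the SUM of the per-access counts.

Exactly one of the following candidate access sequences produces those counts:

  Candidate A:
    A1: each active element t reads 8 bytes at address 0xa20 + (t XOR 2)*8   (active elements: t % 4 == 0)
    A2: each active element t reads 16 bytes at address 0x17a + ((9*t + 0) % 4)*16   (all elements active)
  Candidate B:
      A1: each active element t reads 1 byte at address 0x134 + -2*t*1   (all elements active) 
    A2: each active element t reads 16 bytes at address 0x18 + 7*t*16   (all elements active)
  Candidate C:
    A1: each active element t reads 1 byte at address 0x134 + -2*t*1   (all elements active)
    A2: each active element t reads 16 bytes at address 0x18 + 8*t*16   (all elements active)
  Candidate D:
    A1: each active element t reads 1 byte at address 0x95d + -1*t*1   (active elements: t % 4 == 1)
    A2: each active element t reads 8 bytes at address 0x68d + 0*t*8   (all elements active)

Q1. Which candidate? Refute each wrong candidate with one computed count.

A: A2 gives 3 transactions, not 8
B: A2 gives 6 transactions, not 8
D: A2 gives 1 transaction, not 8
C: all counts match (1,8)

Answer: C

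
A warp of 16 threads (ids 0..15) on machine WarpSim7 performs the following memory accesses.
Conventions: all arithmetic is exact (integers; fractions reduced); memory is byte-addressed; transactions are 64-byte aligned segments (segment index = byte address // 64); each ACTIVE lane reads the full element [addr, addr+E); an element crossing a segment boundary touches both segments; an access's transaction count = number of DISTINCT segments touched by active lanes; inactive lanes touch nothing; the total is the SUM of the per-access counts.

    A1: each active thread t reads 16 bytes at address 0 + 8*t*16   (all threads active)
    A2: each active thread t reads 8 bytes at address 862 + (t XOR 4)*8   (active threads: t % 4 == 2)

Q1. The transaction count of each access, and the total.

A1: 16 transactions
A2: 3 transactions

Answer: 16,3; total 19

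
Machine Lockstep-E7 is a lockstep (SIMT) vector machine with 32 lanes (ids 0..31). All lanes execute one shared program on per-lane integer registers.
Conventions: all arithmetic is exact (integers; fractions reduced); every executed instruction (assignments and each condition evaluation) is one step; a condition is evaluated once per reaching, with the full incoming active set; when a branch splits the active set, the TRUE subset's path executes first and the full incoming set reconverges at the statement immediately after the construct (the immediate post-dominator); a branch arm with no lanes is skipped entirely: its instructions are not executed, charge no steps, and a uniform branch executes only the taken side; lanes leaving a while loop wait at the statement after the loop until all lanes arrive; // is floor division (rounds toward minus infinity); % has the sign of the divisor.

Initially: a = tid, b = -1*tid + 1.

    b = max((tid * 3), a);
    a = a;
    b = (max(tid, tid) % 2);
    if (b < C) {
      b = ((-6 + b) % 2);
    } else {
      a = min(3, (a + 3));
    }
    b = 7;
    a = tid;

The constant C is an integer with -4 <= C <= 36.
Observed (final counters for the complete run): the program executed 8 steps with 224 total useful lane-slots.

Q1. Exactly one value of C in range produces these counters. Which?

Answer: C = 1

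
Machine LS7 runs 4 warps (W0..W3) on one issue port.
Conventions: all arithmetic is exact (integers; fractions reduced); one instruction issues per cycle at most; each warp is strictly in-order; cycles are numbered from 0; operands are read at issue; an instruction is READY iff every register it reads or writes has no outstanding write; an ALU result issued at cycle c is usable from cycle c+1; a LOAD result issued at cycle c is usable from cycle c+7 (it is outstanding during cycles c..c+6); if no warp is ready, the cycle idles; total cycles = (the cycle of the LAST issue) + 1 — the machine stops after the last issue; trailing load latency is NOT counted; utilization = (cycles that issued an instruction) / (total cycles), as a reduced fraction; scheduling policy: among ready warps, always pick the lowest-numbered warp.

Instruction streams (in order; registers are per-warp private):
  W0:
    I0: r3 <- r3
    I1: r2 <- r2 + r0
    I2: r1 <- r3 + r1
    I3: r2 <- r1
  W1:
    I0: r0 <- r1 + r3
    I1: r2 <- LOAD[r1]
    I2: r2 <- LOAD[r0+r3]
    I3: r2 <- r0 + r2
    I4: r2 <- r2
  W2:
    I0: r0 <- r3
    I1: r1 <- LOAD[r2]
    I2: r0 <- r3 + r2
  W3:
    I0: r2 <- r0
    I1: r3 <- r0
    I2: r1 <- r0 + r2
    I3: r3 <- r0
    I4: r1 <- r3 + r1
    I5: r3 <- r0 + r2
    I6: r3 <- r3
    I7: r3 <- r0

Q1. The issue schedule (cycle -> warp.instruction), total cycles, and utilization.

cycle 0: W0.I0
cycle 1: W0.I1
cycle 2: W0.I2
cycle 3: W0.I3
cycle 4: W1.I0
cycle 5: W1.I1
cycle 6: W2.I0
cycle 7: W2.I1
cycle 8: W2.I2
cycle 9: W3.I0
cycle 10: W3.I1
cycle 11: W3.I2
cycle 12: W1.I2
cycle 13: W3.I3
cycle 14: W3.I4
cycle 15: W3.I5
cycle 16: W3.I6
cycle 17: W3.I7
cycle 18: idle
cycle 19: W1.I3
cycle 20: W1.I4

Answer: 21 cycles, utilization 20/21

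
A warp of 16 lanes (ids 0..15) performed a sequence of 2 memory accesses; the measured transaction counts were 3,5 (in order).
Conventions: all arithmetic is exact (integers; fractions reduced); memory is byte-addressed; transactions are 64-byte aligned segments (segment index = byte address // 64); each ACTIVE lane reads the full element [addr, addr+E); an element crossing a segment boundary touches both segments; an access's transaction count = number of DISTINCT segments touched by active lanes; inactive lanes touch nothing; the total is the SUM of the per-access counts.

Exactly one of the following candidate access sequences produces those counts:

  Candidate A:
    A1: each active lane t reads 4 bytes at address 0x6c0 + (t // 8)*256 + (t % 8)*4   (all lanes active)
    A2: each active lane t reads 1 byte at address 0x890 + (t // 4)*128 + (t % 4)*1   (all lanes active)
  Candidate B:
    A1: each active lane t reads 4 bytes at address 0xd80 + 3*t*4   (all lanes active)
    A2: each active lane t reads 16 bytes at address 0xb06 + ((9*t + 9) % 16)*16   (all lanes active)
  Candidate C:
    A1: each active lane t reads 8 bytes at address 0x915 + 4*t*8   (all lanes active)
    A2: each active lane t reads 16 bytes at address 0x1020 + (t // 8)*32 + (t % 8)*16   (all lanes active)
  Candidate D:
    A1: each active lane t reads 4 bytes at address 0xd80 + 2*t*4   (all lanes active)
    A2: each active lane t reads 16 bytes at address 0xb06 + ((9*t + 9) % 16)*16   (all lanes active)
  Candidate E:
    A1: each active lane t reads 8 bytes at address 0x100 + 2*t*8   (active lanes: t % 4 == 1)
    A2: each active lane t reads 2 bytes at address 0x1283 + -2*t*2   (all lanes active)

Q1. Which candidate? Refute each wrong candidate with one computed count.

A: A1 gives 2 transactions, not 3
C: A1 gives 8 transactions, not 3
D: A1 gives 2 transactions, not 3
E: A1 gives 4 transactions, not 3
B: all counts match (3,5)

Answer: B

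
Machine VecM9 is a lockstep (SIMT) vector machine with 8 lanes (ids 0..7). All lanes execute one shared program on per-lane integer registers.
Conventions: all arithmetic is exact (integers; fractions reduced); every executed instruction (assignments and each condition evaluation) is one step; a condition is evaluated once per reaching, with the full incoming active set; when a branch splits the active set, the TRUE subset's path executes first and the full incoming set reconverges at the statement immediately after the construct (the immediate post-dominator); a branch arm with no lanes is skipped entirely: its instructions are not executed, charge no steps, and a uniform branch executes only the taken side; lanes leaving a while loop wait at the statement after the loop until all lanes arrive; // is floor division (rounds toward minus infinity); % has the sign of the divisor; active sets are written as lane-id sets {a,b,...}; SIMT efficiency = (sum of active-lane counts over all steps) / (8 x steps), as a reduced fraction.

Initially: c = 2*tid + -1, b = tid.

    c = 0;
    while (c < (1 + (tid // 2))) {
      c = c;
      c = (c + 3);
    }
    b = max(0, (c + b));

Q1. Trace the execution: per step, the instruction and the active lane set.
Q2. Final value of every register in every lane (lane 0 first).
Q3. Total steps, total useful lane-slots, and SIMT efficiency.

step 0: c <- 0                       {0,1,2,3,4,5,6,7}
step 1: eval (c < (1 + (tid // 2)))  {0,1,2,3,4,5,6,7}
step 2: c <- c                       {0,1,2,3,4,5,6,7}
step 3: c <- (c + 3)                 {0,1,2,3,4,5,6,7}
step 4: eval (c < (1 + (tid // 2)))  {0,1,2,3,4,5,6,7}
step 5: c <- c                       {6,7}
step 6: c <- (c + 3)                 {6,7}
step 7: eval (c < (1 + (tid // 2)))  {6,7}
step 8: b <- max(0, (c + b))         {0,1,2,3,4,5,6,7}

Answer: 9 steps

c: 3,3,3,3,3,3,6,6
b: 3,4,5,6,7,8,12,13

steps = 9; useful = 54; efficiency = 54/72 = 3/4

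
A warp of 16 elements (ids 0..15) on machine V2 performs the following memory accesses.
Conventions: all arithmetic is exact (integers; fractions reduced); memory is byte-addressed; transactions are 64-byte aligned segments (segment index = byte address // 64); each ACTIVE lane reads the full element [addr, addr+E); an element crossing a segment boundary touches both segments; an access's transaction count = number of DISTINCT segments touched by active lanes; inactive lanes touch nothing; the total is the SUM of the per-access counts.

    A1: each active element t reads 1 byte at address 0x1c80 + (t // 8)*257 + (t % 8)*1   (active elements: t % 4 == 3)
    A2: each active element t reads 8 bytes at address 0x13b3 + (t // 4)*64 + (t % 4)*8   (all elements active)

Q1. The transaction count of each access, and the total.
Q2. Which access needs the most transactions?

A1: 2 transactions
A2: 5 transactions

Answer: 2,5; total 7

Answer: A2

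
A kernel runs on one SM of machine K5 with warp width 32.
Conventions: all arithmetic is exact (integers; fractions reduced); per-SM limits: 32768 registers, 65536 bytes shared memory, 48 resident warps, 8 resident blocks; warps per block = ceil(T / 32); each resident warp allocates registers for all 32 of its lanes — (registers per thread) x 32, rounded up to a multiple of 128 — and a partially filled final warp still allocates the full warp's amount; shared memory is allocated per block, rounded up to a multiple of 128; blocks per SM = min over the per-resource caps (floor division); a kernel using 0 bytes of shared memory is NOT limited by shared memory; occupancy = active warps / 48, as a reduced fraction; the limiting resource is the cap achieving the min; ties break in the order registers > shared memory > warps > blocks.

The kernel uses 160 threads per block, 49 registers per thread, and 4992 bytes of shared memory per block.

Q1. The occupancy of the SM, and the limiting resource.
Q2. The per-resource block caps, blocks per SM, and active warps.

Answer: occupancy 5/16, limited by registers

registers: 3 blocks
shared memory: 13 blocks
warps: 9 blocks
blocks: 8 blocks

Answer: 3 blocks, 15 active warps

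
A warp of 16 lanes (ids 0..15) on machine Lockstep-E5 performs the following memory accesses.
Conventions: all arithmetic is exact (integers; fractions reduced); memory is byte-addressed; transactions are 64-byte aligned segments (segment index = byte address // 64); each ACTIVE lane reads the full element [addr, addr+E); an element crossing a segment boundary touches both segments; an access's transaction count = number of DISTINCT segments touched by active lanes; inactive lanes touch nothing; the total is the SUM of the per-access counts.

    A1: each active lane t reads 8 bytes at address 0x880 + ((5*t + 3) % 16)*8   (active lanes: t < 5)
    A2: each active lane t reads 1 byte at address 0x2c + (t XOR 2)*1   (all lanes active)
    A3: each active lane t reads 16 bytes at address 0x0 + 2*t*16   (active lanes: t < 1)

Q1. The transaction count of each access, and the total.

A1: 2 transactions
A2: 1 transaction
A3: 1 transaction

Answer: 2,1,1; total 4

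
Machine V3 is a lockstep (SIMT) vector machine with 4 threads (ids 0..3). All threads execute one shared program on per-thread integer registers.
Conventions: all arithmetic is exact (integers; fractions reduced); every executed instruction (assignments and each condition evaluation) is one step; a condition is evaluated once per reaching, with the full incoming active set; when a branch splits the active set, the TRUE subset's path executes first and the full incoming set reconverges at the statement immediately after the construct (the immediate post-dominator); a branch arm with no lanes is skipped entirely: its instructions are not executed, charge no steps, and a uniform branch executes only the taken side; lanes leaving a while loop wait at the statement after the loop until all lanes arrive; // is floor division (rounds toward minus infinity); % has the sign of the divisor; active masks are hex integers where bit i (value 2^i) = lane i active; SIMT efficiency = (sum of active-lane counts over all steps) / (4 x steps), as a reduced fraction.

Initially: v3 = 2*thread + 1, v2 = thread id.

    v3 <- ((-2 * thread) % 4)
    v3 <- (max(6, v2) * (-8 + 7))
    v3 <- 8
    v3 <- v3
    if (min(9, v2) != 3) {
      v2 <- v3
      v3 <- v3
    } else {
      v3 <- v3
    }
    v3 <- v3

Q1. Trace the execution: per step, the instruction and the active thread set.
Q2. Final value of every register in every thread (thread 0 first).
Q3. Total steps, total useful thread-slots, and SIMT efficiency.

step 0: v3 <- ((-2 * thread) % 4)    0xf
step 1: v3 <- (max(6, v2) * (-8 + 7)) 0xf
step 2: v3 <- 8                      0xf
step 3: v3 <- v3                     0xf
step 4: eval (min(9, v2) != 3)       0xf
step 5: v2 <- v3                     0x7
step 6: v3 <- v3                     0x7
step 7: v3 <- v3                     0x8
step 8: v3 <- v3                     0xf

Answer: 9 steps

v3: 8,8,8,8
v2: 8,8,8,3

steps = 9; useful = 31; efficiency = 31/36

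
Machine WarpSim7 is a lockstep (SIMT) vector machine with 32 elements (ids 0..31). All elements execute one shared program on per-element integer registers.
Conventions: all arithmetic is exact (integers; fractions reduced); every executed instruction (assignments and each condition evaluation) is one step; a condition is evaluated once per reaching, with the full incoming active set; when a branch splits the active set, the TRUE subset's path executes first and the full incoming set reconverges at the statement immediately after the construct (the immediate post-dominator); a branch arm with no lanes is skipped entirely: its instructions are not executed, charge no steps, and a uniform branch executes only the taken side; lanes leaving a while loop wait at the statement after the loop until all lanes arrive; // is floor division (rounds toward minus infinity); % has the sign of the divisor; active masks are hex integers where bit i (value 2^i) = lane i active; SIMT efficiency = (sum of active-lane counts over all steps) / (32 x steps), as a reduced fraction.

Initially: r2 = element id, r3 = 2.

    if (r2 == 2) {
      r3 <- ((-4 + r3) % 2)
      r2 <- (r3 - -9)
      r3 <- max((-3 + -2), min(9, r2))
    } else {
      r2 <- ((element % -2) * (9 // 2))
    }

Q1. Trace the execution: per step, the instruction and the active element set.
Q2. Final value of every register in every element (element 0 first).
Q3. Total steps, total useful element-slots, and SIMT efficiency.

step 0: eval (r2 == 2)               0xffffffff
step 1: r3 <- ((-4 + r3) % 2)        0x00000004
step 2: r2 <- (r3 - -9)              0x00000004
step 3: r3 <- max((-3 + -2), min(9, r2)) 0x00000004
step 4: r2 <- ((element % -2) * (9 // 2)) 0xfffffffb

Answer: 5 steps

r2: 0,-4,9,-4,0,-4,0,-4,0,-4,0,-4,0,-4,0,-4,0,-4,0,-4,0,-4,0,-4,0,-4,0,-4,0,-4,0,-4
r3: 2,2,9,2,2,2,2,2,2,2,2,2,2,2,2,2,2,2,2,2,2,2,2,2,2,2,2,2,2,2,2,2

steps = 5; useful = 66; efficiency = 66/160 = 33/80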